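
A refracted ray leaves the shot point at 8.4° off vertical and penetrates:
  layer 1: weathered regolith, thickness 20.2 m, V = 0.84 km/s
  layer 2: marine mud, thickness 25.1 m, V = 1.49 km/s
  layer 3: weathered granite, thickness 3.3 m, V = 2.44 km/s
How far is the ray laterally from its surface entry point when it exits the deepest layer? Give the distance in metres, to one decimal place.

Apply Snell's law at each interface; in layer i the horizontal offset is hᵢ·tan θᵢ.
Layer 1: θ = 8.40°; offset = 20.2·tan 8.40° = 2.983 m.
Layer 2: sin θ = 1.49·sin 8.4°/0.84 = 0.2591, θ = 15.02°; offset = 25.1·tan 15.02° = 6.734 m.
Layer 3: sin θ = 2.44·sin 8.4°/0.84 = 0.4243, θ = 25.11°; offset = 3.3·tan 25.11° = 1.546 m.
Σ offsets = 11.263 m.

11.3 m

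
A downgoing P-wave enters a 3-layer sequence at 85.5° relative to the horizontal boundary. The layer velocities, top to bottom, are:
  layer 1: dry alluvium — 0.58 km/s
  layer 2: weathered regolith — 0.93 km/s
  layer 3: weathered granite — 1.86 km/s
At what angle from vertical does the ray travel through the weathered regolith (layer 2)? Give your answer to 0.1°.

7.2°

From the normal: θ₁ = 90° − 85.5° = 4.5°.
Snell's law across each interface conserves sin θ / V, so sin θ_2 = V_2·sin θ₁/V₁.
sin θ_2 = 0.93 × sin 4.5° / 0.58 = 0.1258.
θ_2 = 7.23° from the vertical.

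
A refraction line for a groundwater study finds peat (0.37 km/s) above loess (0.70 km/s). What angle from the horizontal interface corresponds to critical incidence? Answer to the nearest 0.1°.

58.1°

Critical incidence: sin θ_c = V₁/V₂ = 0.37/0.70 = 0.5286.
θ_c = arcsin 0.5286 = 31.91°.
Measured from the interface: 90° − 31.91° = 58.09°.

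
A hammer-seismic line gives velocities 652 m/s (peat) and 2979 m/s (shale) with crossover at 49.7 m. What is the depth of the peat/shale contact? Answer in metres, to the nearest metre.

x_cross = 2h·√((V₂+V₁)/(V₂−V₁)) → h = x_cross / (2·√((V₂+V₁)/(V₂−V₁))).
√((V₂+V₁)/(V₂−V₁)) = √((2979+652)/(2979−652)) = 1.2492.
h = 49.7 / (2·1.2492) = 19.89 m.

20 m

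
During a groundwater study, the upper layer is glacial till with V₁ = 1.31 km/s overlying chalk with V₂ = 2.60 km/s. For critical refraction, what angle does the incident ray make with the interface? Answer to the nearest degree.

Critical incidence: sin θ_c = V₁/V₂ = 1.31/2.60 = 0.5038.
θ_c = arcsin 0.5038 = 30.25°.
Measured from the interface: 90° − 30.25° = 59.75°.

60°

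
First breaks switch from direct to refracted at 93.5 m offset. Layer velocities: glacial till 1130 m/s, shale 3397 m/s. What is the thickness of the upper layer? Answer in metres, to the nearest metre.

33 m

x_cross = 2h·√((V₂+V₁)/(V₂−V₁)) → h = x_cross / (2·√((V₂+V₁)/(V₂−V₁))).
√((V₂+V₁)/(V₂−V₁)) = √((3397+1130)/(3397−1130)) = 1.4131.
h = 93.5 / (2·1.4131) = 33.08 m.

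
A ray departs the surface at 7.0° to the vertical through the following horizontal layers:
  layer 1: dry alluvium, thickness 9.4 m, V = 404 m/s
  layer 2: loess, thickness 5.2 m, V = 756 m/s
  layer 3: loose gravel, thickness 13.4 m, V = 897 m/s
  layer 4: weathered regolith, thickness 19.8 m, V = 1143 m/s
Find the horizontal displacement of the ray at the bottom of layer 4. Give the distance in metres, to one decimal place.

13.4 m

Apply Snell's law at each interface; in layer i the horizontal offset is hᵢ·tan θᵢ.
Layer 1: θ = 7.00°; offset = 9.4·tan 7.00° = 1.154 m.
Layer 2: sin θ = 756·sin 7.0°/404 = 0.2281, θ = 13.18°; offset = 5.2·tan 13.18° = 1.218 m.
Layer 3: sin θ = 897·sin 7.0°/404 = 0.2706, θ = 15.70°; offset = 13.4·tan 15.70° = 3.766 m.
Layer 4: sin θ = 1143·sin 7.0°/404 = 0.3448, θ = 20.17°; offset = 19.8·tan 20.17° = 7.273 m.
Summing the layer offsets gives 13.411 m.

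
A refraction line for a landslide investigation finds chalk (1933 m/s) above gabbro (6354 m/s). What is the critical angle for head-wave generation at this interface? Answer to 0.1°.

At critical incidence the refracted ray runs along the interface (θ₂ = 90°), so sin θ_c = V₁/V₂.
θ_c = arcsin(1933/6354) = arcsin 0.3042 = 17.71°.

17.7°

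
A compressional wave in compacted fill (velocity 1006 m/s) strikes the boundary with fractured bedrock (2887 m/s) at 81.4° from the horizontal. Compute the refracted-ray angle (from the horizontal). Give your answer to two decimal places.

Convert to the normal: θ₁ = 90° − 81.4° = 8.6°.
Snell's law: sin θ₂ = (V₂/V₁)·sin θ₁ = (2887/1006)·sin 8.6° = 0.4291.
θ₂ = sin⁻¹(0.4291) = 25.41° (from vertical).
From the interface: 90° − 25.41° = 64.59°.

64.59°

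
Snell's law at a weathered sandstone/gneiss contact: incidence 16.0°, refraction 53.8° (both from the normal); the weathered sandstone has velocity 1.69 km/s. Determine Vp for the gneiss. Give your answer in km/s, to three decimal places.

4.948 km/s

sin 16.0° = 0.2756; sin 53.8° = 0.8070.
V₂ = V₁·(sin θ₂/sin θ₁) = 1.69·(0.8070/0.2756) = 4.948 km/s.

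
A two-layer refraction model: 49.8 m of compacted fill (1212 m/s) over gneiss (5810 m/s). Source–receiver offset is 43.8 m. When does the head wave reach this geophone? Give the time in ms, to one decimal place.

87.9 ms

t = x/V₂ + 2h·√(V₂²−V₁²)/(V₁V₂).
√(V₂²−V₁²) = √(5810²−1212²) = 5682.2 m/s; delay term = 2·49.8·5682.2/(1212·5810) = 0.08037 s.
t = 43.8/5810 + 0.08037 = 0.08791 s.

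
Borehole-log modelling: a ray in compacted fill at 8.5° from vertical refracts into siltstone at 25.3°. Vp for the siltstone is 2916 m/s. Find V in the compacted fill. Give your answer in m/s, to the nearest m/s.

Snell's law: sin 8.5°/V₁ = sin 25.3°/V₂.
V₁ = V₂·sin 8.5°/sin 25.3° = 2916 × 0.3459 = 1008.55 m/s.

1009 m/s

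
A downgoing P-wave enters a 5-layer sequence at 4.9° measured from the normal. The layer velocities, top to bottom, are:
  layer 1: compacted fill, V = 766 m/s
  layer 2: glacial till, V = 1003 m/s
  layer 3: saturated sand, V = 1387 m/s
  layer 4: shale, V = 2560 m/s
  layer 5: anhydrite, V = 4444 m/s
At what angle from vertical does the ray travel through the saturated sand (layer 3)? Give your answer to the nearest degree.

9°

Snell's law across each interface conserves sin θ / V, so sin θ_3 = V_3·sin θ₁/V₁.
sin θ_3 = 1387 × sin 4.9° / 766 = 0.1547.
θ_3 = 8.90° from the vertical.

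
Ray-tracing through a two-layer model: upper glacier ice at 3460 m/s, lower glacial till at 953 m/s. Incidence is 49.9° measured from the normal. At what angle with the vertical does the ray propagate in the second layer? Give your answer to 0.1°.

sin θ₁/V₁ = sin θ₂/V₂ ⇒ sin θ₂ = 953·sin 49.9°/3460 = 953·0.7649/3460 = 0.2107.
θ₂ = arcsin 0.2107 = 12.16° from the normal.

12.2°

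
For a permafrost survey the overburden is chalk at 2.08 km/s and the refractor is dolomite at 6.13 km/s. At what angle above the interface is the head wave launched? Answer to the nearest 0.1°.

Critical incidence: sin θ_c = V₁/V₂ = 2.08/6.13 = 0.3393.
θ_c = arcsin 0.3393 = 19.84°.
Measured from the interface: 90° − 19.84° = 70.16°.

70.2°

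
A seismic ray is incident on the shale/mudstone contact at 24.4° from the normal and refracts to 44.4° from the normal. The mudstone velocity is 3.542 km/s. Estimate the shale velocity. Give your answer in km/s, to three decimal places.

2.091 km/s

sin 24.4° = 0.4131; sin 44.4° = 0.6997.
V₁ = V₂·(sin θ₁/sin θ₂) = 3.542·(0.4131/0.6997) = 2.091 km/s.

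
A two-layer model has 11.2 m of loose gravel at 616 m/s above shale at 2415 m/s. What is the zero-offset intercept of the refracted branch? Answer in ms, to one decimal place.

35.2 ms

tᵢ = 2h·√(V₂²−V₁²)/(V₁V₂).
√(V₂²−V₁²) = √(2415²−616²) = 2335.1 m/s.
tᵢ = 2·11.2·2335.1/(616·2415) = 0.03516 s.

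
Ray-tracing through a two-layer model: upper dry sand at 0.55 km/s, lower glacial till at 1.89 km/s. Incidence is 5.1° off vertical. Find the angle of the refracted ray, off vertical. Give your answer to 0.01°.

17.79°

sin θ₁/V₁ = sin θ₂/V₂ ⇒ sin θ₂ = 1.89·sin 5.1°/0.55 = 1.89·0.0889/0.55 = 0.3055.
θ₂ = arcsin 0.3055 = 17.79° from the normal.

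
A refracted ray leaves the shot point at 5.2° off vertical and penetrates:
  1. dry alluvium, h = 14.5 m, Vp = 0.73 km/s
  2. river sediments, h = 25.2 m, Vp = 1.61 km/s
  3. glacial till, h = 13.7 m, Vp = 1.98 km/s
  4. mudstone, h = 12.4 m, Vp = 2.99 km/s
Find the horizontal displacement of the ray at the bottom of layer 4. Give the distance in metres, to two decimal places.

14.89 m

p = sin θ₁/V₁ = sin 5.2°/0.73 = 1.2415e-01 s/km is conserved through the stack.
Layer 1: θ = 5.20°; offset = 14.5·tan 5.20° = 1.3196 m.
Layer 2: sin θ = p·1.61 = 0.1999 → θ = 11.53°; offset = 25.2·tan 11.53° = 5.1409 m.
Layer 3: sin θ = p·1.98 = 0.2458 → θ = 14.23°; offset = 13.7·tan 14.23° = 3.4744 m.
Layer 4: sin θ = p·2.99 = 0.3712 → θ = 21.79°; offset = 12.4·tan 21.79° = 4.9574 m.
Σ offsets = 14.8923 m.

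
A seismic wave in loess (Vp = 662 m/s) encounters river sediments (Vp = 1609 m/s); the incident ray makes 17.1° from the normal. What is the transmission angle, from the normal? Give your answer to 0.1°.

45.6°

Snell's law: sin θ₂ = (V₂/V₁)·sin θ₁ = (1609/662)·sin 17.1° = 0.7147.
θ₂ = arcsin 0.7147 = 45.62° from the normal.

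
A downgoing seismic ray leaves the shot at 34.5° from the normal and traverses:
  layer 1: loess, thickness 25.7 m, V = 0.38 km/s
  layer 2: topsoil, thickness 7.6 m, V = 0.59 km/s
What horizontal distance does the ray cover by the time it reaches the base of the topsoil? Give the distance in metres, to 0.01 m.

31.70 m

Apply Snell's law at each interface; in layer i the horizontal offset is hᵢ·tan θᵢ.
Layer 1: θ = 34.50°; offset = 25.7·tan 34.50° = 17.6631 m.
Layer 2: sin θ = 0.59·sin 34.5°/0.38 = 0.8794, θ = 61.57°; offset = 7.6·tan 61.57° = 14.0398 m.
Total horizontal offset = 31.7029 m.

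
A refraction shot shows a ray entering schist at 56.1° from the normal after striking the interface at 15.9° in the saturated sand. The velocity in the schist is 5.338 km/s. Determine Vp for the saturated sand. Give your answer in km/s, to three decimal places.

1.762 km/s

sin 15.9° = 0.2740; sin 56.1° = 0.8300.
V₁ = V₂·(sin θ₁/sin θ₂) = 5.338·(0.2740/0.8300) = 1.762 km/s.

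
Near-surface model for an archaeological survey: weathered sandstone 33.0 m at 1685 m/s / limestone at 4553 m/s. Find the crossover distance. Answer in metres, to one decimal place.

97.3 m

x_cross = 2h·√((V₂+V₁)/(V₂−V₁)).
(V₂+V₁)/(V₂−V₁) = (4553+1685)/(4553−1685) = 2.1750; √ = 1.4748.
x_cross = 2·33.0·1.4748 = 97.34 m.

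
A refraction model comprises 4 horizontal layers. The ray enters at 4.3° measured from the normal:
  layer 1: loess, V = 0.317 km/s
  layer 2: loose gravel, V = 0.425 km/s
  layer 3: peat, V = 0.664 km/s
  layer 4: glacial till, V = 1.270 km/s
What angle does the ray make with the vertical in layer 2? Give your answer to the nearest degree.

Ray parameter p = sin 4.3° / 0.317 = 2.3653e-01 s/km.
sin θ_2 = p·V_2 = 2.3653e-01 × 0.425 = 0.1005.
θ_2 = 5.77° from the vertical.

6°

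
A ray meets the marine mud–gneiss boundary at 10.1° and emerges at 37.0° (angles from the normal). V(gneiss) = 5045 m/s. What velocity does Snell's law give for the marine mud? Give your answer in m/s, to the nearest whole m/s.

sin 10.1° = 0.1754; sin 37.0° = 0.6018.
V₁ = V₂·(sin θ₁/sin θ₂) = 5045·(0.1754/0.6018) = 1470.09 m/s.

1470 m/s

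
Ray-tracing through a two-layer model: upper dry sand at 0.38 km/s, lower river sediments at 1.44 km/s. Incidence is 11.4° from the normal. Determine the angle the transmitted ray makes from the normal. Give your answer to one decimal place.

48.5°

Snell's law: sin θ₂ = (V₂/V₁)·sin θ₁ = (1.44/0.38)·sin 11.4° = 0.7490.
θ₂ = arcsin 0.7490 = 48.51° from the normal.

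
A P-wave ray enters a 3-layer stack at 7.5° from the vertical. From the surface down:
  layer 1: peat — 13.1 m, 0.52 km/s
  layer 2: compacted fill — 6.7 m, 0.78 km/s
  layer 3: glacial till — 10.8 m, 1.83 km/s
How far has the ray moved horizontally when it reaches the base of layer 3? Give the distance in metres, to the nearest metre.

9 m

p = sin θ₁/V₁ = sin 7.5°/0.52 = 2.5101e-01 s/km is conserved through the stack.
Layer 1: θ = 7.50°; offset = 13.1·tan 7.50° = 1.725 m.
Layer 2: sin θ = p·0.78 = 0.1958 → θ = 11.29°; offset = 6.7·tan 11.29° = 1.338 m.
Layer 3: sin θ = p·1.83 = 0.4594 → θ = 27.35°; offset = 10.8·tan 27.35° = 5.585 m.
Summing the layer offsets gives 8.647 m.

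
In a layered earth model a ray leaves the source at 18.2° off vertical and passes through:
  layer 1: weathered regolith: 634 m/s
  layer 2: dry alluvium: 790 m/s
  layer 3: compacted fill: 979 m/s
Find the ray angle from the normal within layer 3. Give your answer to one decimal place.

28.8°

Ray parameter p = sin 18.2° / 634 = 4.9264e-04 s/m.
sin θ_3 = p·V_3 = 4.9264e-04 × 979 = 0.4823.
θ_3 = arcsin 0.4823 = 28.84°.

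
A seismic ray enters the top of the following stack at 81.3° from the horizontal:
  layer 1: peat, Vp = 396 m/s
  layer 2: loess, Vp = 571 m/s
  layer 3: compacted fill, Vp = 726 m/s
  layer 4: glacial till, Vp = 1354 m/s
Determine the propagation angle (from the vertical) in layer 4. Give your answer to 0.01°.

31.14°

From the normal: θ₁ = 90° − 81.3° = 8.7°.
Snell's law across each interface conserves sin θ / V, so sin θ_4 = V_4·sin θ₁/V₁.
sin θ_4 = 1354 × sin 8.7° / 396 = 0.5172.
θ_4 = 31.14° from the vertical.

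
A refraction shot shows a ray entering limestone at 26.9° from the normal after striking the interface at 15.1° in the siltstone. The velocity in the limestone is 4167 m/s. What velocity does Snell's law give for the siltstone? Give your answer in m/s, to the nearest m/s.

2399 m/s

Snell's law: sin 15.1°/V₁ = sin 26.9°/V₂.
V₁ = V₂·sin 15.1°/sin 26.9° = 4167 × 0.5758 = 2399.29 m/s.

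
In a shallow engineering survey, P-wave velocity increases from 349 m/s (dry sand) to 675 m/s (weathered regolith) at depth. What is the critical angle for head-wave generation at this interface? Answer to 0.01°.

31.13°

Critical incidence: sin θ_c = V₁/V₂ = 349/675 = 0.5170.
θ_c = arcsin 0.5170 = 31.13°.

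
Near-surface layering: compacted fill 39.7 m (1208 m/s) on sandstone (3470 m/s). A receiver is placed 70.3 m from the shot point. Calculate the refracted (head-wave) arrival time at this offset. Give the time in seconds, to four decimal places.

t = x/V₂ + 2h·√(V₂²−V₁²)/(V₁V₂).
√(V₂²−V₁²) = √(3470²−1208²) = 3252.9 m/s; delay term = 2·39.7·3252.9/(1208·3470) = 0.06162 s.
t = 70.3/3470 + 0.06162 = 0.08188 s.

0.0819 s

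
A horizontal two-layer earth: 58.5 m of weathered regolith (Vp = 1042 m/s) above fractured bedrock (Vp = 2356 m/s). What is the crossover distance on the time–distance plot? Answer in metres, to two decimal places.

188.15 m

x_cross = 2h·√((V₂+V₁)/(V₂−V₁)).
(V₂+V₁)/(V₂−V₁) = (2356+1042)/(2356−1042) = 2.5860; √ = 1.6081.
x_cross = 2·58.5·1.6081 = 188.15 m.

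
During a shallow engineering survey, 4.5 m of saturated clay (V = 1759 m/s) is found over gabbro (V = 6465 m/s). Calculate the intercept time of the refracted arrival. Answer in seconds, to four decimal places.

θ_c = arcsin(V₁/V₂) = arcsin(1759/6465) = 15.79°; cos θ_c = 0.9623.
tᵢ = 2h·cos θ_c / V₁ = 2·4.5·0.9623 / 1759 = 0.00492 s.

0.0049 s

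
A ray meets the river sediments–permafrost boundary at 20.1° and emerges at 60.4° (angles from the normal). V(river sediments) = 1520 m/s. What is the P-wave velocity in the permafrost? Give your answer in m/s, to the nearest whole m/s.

3846 m/s

sin 20.1° = 0.3437; sin 60.4° = 0.8695.
V₂ = V₁·(sin θ₂/sin θ₁) = 1520·(0.8695/0.3437) = 3845.76 m/s.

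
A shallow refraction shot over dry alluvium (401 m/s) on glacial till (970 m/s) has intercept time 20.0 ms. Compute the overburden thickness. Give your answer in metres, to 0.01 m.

θ_c = arcsin(401/970) = 24.42°; cos θ_c = 0.9105.
tᵢ = 2h cos θ_c/V₁ ⇒ h = tᵢ·V₁/(2 cos θ_c) = 0.02·401/(2·0.9105) = 4.40 m.

4.40 m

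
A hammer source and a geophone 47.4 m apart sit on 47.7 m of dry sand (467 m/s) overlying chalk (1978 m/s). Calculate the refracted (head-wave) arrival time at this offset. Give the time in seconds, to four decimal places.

0.2225 s

t = x/V₂ + 2h·√(V₂²−V₁²)/(V₁V₂).
√(V₂²−V₁²) = √(1978²−467²) = 1922.1 m/s; delay term = 2·47.7·1922.1/(467·1978) = 0.19851 s.
t = 47.4/1978 + 0.19851 = 0.22247 s.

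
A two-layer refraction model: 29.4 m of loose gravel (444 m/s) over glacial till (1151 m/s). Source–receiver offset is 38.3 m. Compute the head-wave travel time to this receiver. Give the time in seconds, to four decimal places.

0.1555 s

t = x/V₂ + 2h·√(V₂²−V₁²)/(V₁V₂).
√(V₂²−V₁²) = √(1151²−444²) = 1061.9 m/s; delay term = 2·29.4·1061.9/(444·1151) = 0.12218 s.
t = 38.3/1151 + 0.12218 = 0.15546 s.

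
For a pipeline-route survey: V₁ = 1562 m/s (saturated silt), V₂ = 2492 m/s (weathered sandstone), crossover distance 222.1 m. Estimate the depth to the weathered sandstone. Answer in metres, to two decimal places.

53.19 m

x_cross = 2h·√((V₂+V₁)/(V₂−V₁)) → h = x_cross / (2·√((V₂+V₁)/(V₂−V₁))).
√((V₂+V₁)/(V₂−V₁)) = √((2492+1562)/(2492−1562)) = 2.0879.
h = 222.1 / (2·2.0879) = 53.19 m.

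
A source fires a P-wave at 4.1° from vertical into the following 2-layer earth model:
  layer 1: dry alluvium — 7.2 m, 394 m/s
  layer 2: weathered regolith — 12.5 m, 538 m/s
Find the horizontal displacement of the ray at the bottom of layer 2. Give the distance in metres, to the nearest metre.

2 m

Apply Snell's law at each interface; in layer i the horizontal offset is hᵢ·tan θᵢ.
Layer 1: θ = 4.10°; offset = 7.2·tan 4.10° = 0.516 m.
Layer 2: sin θ = 538·sin 4.1°/394 = 0.0976, θ = 5.60°; offset = 12.5·tan 5.60° = 1.226 m.
Total horizontal offset = 1.742 m.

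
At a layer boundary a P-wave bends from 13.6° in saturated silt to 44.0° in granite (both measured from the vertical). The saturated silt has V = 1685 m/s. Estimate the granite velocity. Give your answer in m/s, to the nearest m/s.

Snell's law: sin 13.6°/V₁ = sin 44.0°/V₂.
V₂ = V₁·sin 44.0°/sin 13.6° = 1685 × 2.9542 = 4977.84 m/s.

4978 m/s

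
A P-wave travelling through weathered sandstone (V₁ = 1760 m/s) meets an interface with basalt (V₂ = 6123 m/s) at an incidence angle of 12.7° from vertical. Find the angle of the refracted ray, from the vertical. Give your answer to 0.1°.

49.9°

sin θ₁/V₁ = sin θ₂/V₂ ⇒ sin θ₂ = 6123·sin 12.7°/1760 = 6123·0.2198/1760 = 0.7648.
θ₂ = sin⁻¹(0.7648) = 49.89° (from vertical).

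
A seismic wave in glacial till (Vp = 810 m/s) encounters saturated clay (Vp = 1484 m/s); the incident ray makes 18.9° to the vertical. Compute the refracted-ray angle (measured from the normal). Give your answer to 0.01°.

36.40°

sin θ₁/V₁ = sin θ₂/V₂ ⇒ sin θ₂ = 1484·sin 18.9°/810 = 1484·0.3239/810 = 0.5934.
θ₂ = arcsin 0.5934 = 36.40° from the normal.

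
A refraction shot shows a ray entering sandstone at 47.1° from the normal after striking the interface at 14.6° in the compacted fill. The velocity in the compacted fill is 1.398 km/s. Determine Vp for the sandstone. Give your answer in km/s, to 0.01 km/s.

4.06 km/s

sin 14.6° = 0.2521; sin 47.1° = 0.7325.
V₂ = V₁·(sin θ₂/sin θ₁) = 1.398·(0.7325/0.2521) = 4.06 km/s.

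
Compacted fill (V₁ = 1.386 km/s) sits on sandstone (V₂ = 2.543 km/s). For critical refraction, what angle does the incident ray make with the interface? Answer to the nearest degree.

Critical incidence: sin θ_c = V₁/V₂ = 1.386/2.543 = 0.5450.
θ_c = arcsin 0.5450 = 33.03°.
Measured from the interface: 90° − 33.03° = 56.97°.

57°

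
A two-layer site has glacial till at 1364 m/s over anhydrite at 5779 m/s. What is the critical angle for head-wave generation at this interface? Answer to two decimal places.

Critical incidence: sin θ_c = V₁/V₂ = 1364/5779 = 0.2360.
θ_c = arcsin 0.2360 = 13.65°.

13.65°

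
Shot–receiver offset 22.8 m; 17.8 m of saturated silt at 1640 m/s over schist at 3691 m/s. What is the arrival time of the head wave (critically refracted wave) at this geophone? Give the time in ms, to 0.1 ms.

25.6 ms

θ_c = arcsin(V₁/V₂) = arcsin(1640/3691) = 26.38°, cos θ_c = 0.8959.
Intercept time tᵢ = 2h cos θ_c / V₁ = 2·17.8·0.8959/1640 = 0.01945 s.
t = x/V₂ + tᵢ = 22.8/3691 + 0.01945 = 0.02562 s.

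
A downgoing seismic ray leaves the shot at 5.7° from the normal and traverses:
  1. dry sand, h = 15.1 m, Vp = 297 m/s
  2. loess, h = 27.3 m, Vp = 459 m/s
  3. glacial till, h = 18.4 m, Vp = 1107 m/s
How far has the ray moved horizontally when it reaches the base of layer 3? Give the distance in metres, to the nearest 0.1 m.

13.1 m

Apply Snell's law at each interface; in layer i the horizontal offset is hᵢ·tan θᵢ.
Layer 1: θ = 5.70°; offset = 15.1·tan 5.70° = 1.507 m.
Layer 2: sin θ = 459·sin 5.7°/297 = 0.1535, θ = 8.83°; offset = 27.3·tan 8.83° = 4.241 m.
Layer 3: sin θ = 1107·sin 5.7°/297 = 0.3702, θ = 21.73°; offset = 18.4·tan 21.73° = 7.332 m.
Σ offsets = 13.080 m.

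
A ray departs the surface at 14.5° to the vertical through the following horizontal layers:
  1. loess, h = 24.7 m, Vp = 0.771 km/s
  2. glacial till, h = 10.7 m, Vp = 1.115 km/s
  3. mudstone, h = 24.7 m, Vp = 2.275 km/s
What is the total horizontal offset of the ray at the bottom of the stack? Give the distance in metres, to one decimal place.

37.6 m

p = sin θ₁/V₁ = sin 14.5°/0.771 = 3.2475e-01 s/km is conserved through the stack.
Layer 1: θ = 14.50°; offset = 24.7·tan 14.50° = 6.388 m.
Layer 2: sin θ = p·1.115 = 0.3621 → θ = 21.23°; offset = 10.7·tan 21.23° = 4.156 m.
Layer 3: sin θ = p·2.275 = 0.7388 → θ = 47.63°; offset = 24.7·tan 47.63° = 27.078 m.
Summing the layer offsets gives 37.622 m.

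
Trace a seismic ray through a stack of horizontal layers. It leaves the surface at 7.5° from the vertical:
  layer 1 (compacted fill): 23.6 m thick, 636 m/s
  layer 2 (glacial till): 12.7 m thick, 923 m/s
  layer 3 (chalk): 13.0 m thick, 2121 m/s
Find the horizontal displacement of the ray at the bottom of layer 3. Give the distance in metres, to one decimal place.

11.8 m

Apply Snell's law at each interface; in layer i the horizontal offset is hᵢ·tan θᵢ.
Layer 1: θ = 7.50°; offset = 23.6·tan 7.50° = 3.107 m.
Layer 2: sin θ = 923·sin 7.5°/636 = 0.1894, θ = 10.92°; offset = 12.7·tan 10.92° = 2.450 m.
Layer 3: sin θ = 2121·sin 7.5°/636 = 0.4353, θ = 25.80°; offset = 13.0·tan 25.80° = 6.286 m.
Total horizontal offset = 11.843 m.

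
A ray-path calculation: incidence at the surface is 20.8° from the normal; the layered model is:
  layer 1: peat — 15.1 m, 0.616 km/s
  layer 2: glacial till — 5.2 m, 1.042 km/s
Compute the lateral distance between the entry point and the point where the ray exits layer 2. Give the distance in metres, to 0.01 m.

Ray parameter p = sin 20.8° / 0.616 km/s = 5.7647e-01 s/km.
Layer 1: θ = 20.80°; offset = 15.1·tan 20.80° = 5.7360 m.
Layer 2: sin θ = p·1.042 = 0.6007 → θ = 36.92°; offset = 5.2·tan 36.92° = 3.9070 m.
Summing the layer offsets gives 9.6429 m.

9.64 m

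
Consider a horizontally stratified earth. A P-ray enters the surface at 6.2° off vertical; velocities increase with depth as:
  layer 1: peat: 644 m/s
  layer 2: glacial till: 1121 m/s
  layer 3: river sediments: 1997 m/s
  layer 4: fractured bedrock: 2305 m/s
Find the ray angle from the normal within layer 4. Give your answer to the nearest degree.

Ray parameter p = sin 6.2° / 644 = 1.6770e-04 s/m.
sin θ_4 = p·V_4 = 1.6770e-04 × 2305 = 0.3866.
θ_4 = 22.74° from the vertical.

23°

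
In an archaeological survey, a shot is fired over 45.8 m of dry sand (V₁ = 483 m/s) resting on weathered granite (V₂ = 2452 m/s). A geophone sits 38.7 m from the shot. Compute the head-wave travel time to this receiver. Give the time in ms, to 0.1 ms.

θ_c = arcsin(V₁/V₂) = arcsin(483/2452) = 11.36°, cos θ_c = 0.9804.
Intercept time tᵢ = 2h cos θ_c / V₁ = 2·45.8·0.9804/483 = 0.18593 s.
t = x/V₂ + tᵢ = 38.7/2452 + 0.18593 = 0.20172 s.

201.7 ms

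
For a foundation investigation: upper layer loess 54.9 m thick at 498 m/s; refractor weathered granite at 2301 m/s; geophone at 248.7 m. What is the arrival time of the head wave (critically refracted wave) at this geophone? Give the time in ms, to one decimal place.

t = x/V₂ + 2h·√(V₂²−V₁²)/(V₁V₂).
√(V₂²−V₁²) = √(2301²−498²) = 2246.5 m/s; delay term = 2·54.9·2246.5/(498·2301) = 0.21526 s.
t = 248.7/2301 + 0.21526 = 0.32334 s.

323.3 ms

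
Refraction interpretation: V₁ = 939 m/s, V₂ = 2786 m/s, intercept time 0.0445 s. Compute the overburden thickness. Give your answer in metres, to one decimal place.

22.2 m

h = tᵢ·V₁·V₂ / (2·√(V₂²−V₁²)).
√(V₂²−V₁²) = √(2786² − 939²) = 2623.0 m/s.
h = 0.0445 s × 939 × 2786 / (2 × 2623.0) = 22.19 m.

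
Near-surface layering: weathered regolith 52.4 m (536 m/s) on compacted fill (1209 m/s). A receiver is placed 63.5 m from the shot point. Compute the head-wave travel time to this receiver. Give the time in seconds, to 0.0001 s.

t = x/V₂ + 2h·√(V₂²−V₁²)/(V₁V₂).
√(V₂²−V₁²) = √(1209²−536²) = 1083.7 m/s; delay term = 2·52.4·1083.7/(536·1209) = 0.17526 s.
t = 63.5/1209 + 0.17526 = 0.22778 s.

0.2278 s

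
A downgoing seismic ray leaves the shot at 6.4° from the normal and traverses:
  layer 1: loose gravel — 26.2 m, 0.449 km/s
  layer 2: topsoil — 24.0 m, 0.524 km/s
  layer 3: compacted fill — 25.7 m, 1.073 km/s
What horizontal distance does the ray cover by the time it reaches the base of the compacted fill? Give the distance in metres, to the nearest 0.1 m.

13.2 m

Apply Snell's law at each interface; in layer i the horizontal offset is hᵢ·tan θᵢ.
Layer 1: θ = 6.40°; offset = 26.2·tan 6.40° = 2.939 m.
Layer 2: sin θ = 0.524·sin 6.4°/0.449 = 0.1301, θ = 7.47°; offset = 24.0·tan 7.47° = 3.149 m.
Layer 3: sin θ = 1.073·sin 6.4°/0.449 = 0.2664, θ = 15.45°; offset = 25.7·tan 15.45° = 7.103 m.
Summing the layer offsets gives 13.190 m.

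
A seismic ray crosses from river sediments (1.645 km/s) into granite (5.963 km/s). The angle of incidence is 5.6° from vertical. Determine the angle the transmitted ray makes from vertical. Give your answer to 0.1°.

Snell's law: sin θ₂ = (V₂/V₁)·sin θ₁ = (5.963/1.645)·sin 5.6° = 0.3537.
θ₂ = sin⁻¹(0.3537) = 20.72° (from vertical).

20.7°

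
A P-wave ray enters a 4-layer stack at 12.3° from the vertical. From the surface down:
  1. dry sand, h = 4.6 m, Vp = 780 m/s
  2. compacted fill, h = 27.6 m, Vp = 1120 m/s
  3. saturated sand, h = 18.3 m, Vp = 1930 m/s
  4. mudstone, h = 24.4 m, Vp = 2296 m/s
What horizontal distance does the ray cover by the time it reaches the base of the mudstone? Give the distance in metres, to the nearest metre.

Apply Snell's law at each interface; in layer i the horizontal offset is hᵢ·tan θᵢ.
Layer 1: θ = 12.30°; offset = 4.6·tan 12.30° = 1.003 m.
Layer 2: sin θ = 1120·sin 12.3°/780 = 0.3059, θ = 17.81°; offset = 27.6·tan 17.81° = 8.868 m.
Layer 3: sin θ = 1930·sin 12.3°/780 = 0.5271, θ = 31.81°; offset = 18.3·tan 31.81° = 11.351 m.
Layer 4: sin θ = 2296·sin 12.3°/780 = 0.6271, θ = 38.83°; offset = 24.4·tan 38.83° = 19.642 m.
Total horizontal offset = 40.864 m.

41 m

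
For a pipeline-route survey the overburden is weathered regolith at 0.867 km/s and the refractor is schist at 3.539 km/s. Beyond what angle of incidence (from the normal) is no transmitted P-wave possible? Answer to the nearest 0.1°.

At critical incidence the refracted ray runs along the interface (θ₂ = 90°), so sin θ_c = V₁/V₂.
θ_c = arcsin(0.867/3.539) = arcsin 0.2450 = 14.18°.

14.2°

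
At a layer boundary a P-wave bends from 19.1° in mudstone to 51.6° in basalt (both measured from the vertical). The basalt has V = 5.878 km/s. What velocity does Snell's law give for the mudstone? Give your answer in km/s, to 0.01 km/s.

sin 19.1° = 0.3272; sin 51.6° = 0.7837.
V₁ = V₂·(sin θ₁/sin θ₂) = 5.878·(0.3272/0.7837) = 2.45 km/s.

2.45 km/s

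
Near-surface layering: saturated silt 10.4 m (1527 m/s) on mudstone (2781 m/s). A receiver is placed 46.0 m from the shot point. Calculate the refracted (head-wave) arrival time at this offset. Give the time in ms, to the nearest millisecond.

θ_c = arcsin(V₁/V₂) = arcsin(1527/2781) = 33.30°, cos θ_c = 0.8358.
Intercept time tᵢ = 2h cos θ_c / V₁ = 2·10.4·0.8358/1527 = 0.01138 s.
t = x/V₂ + tᵢ = 46.0/2781 + 0.01138 = 0.02793 s.

28 ms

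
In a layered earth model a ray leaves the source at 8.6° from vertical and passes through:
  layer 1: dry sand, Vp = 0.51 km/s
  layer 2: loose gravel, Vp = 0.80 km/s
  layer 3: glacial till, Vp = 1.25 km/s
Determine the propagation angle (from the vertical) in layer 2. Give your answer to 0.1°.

Ray parameter p = sin 8.6° / 0.51 = 2.9321e-01 s/km.
sin θ_2 = p·V_2 = 2.9321e-01 × 0.80 = 0.2346.
θ_2 = arcsin 0.2346 = 13.57°.

13.6°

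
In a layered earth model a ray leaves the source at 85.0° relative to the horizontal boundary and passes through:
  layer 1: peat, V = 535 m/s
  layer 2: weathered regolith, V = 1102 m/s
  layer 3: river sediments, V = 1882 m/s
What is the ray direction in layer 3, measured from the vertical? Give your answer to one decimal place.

17.9°

From the normal: θ₁ = 90° − 85.0° = 5.0°.
Ray parameter p = sin 5.0° / 535 = 1.6291e-04 s/m.
sin θ_3 = p·V_3 = 1.6291e-04 × 1882 = 0.3066.
θ_3 = arcsin 0.3066 = 17.85°.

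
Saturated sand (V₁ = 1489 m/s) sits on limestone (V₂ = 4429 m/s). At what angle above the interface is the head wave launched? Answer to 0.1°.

70.4°

At critical incidence the refracted ray runs along the interface (θ₂ = 90°), so sin θ_c = V₁/V₂.
θ_c = arcsin(1489/4429) = arcsin 0.3362 = 19.65°.
Measured from the interface: 90° − 19.65° = 70.35°.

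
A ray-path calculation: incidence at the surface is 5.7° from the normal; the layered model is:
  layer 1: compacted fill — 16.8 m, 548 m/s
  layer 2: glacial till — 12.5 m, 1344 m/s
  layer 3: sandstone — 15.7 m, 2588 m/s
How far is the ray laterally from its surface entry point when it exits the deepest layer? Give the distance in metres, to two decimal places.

13.15 m

Ray parameter p = sin 5.7° / 548 m/s = 1.8124e-04 s/m.
Layer 1: θ = 5.70°; offset = 16.8·tan 5.70° = 1.6769 m.
Layer 2: sin θ = p·1344 = 0.2436 → θ = 14.10°; offset = 12.5·tan 14.10° = 3.1394 m.
Layer 3: sin θ = p·2588 = 0.4691 → θ = 27.97°; offset = 15.7·tan 27.97° = 8.3382 m.
Summing the layer offsets gives 13.1545 m.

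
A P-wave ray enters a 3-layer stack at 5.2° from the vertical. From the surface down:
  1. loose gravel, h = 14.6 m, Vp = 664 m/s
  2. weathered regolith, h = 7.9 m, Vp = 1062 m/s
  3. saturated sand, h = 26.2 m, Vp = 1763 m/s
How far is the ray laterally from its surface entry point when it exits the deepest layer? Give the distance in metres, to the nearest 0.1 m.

9.0 m

Ray parameter p = sin 5.2° / 664 m/s = 1.3649e-04 s/m.
Layer 1: θ = 5.20°; offset = 14.6·tan 5.20° = 1.329 m.
Layer 2: sin θ = p·1062 = 0.1450 → θ = 8.33°; offset = 7.9·tan 8.33° = 1.157 m.
Layer 3: sin θ = p·1763 = 0.2406 → θ = 13.92°; offset = 26.2·tan 13.92° = 6.496 m.
Summing the layer offsets gives 8.982 m.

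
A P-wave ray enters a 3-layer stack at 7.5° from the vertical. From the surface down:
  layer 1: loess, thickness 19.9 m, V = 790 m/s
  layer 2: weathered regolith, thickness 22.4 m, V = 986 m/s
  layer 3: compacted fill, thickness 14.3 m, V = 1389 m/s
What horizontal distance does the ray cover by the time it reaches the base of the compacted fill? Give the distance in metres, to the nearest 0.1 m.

9.7 m

Apply Snell's law at each interface; in layer i the horizontal offset is hᵢ·tan θᵢ.
Layer 1: θ = 7.50°; offset = 19.9·tan 7.50° = 2.620 m.
Layer 2: sin θ = 986·sin 7.5°/790 = 0.1629, θ = 9.38°; offset = 22.4·tan 9.38° = 3.699 m.
Layer 3: sin θ = 1389·sin 7.5°/790 = 0.2295, θ = 13.27°; offset = 14.3·tan 13.27° = 3.372 m.
Total horizontal offset = 9.690 m.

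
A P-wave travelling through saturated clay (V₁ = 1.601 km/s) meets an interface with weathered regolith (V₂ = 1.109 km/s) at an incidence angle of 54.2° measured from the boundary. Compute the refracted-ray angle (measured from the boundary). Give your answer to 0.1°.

66.1°

Angle from the normal: 90° − 54.2° = 35.8°.
Snell's law: sin θ₂ = (V₂/V₁)·sin θ₁ = (1.109/1.601)·sin 35.8° = 0.4052.
θ₂ = arcsin 0.4052 = 23.90° from the normal.
From the interface: 90° − 23.90° = 66.10°.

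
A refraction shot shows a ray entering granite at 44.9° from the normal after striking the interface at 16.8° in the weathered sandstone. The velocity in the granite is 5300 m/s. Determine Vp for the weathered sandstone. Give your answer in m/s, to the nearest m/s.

2170 m/s

sin 16.8° = 0.2890; sin 44.9° = 0.7059.
V₁ = V₂·(sin θ₁/sin θ₂) = 5300·(0.2890/0.7059) = 2170.18 m/s.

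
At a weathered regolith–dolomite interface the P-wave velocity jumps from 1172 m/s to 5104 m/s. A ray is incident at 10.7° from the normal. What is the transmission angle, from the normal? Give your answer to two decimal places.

sin θ₁/V₁ = sin θ₂/V₂ ⇒ sin θ₂ = 5104·sin 10.7°/1172 = 5104·0.1857/1172 = 0.8086.
θ₂ = sin⁻¹(0.8086) = 53.96° (from vertical).

53.96°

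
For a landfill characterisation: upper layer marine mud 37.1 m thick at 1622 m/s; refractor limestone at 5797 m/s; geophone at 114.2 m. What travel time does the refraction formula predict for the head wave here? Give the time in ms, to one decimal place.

θ_c = arcsin(V₁/V₂) = arcsin(1622/5797) = 16.25°, cos θ_c = 0.9601.
Intercept time tᵢ = 2h cos θ_c / V₁ = 2·37.1·0.9601/1622 = 0.04392 s.
t = x/V₂ + tᵢ = 114.2/5797 + 0.04392 = 0.06362 s.

63.6 ms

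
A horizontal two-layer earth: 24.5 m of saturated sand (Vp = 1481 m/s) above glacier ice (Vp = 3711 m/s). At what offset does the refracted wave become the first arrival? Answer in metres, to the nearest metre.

θ_c = arcsin(1481/3711) = 23.52°, so cos θ_c = 0.9169 and tᵢ = 2h cos θ_c/V₁ = 0.0303 s.
At crossover x/V₁ = x/V₂ + tᵢ ⇒ x = tᵢ/(1/V₁ − 1/V₂) = 0.03034/(6.7522e-04 − 2.6947e-04) = 74.77 m.

75 m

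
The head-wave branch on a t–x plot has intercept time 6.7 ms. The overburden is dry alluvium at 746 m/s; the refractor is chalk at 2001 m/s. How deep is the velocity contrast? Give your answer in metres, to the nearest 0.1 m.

h = tᵢ·V₁·V₂ / (2·√(V₂²−V₁²)).
√(V₂²−V₁²) = √(2001² − 746²) = 1856.7 m/s.
h = 0.0067 s × 746 × 2001 / (2 × 1856.7) = 2.69 m.

2.7 m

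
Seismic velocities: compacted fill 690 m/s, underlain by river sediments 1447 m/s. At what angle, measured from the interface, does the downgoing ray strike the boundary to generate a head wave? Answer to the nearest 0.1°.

61.5°

At critical incidence the refracted ray runs along the interface (θ₂ = 90°), so sin θ_c = V₁/V₂.
θ_c = arcsin(690/1447) = arcsin 0.4768 = 28.48°.
Measured from the interface: 90° − 28.48° = 61.52°.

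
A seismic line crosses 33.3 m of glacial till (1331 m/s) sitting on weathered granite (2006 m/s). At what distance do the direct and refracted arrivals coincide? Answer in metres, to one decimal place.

148.1 m

θ_c = arcsin(1331/2006) = 41.57°, so cos θ_c = 0.7482 and tᵢ = 2h cos θ_c/V₁ = 0.0374 s.
At crossover x/V₁ = x/V₂ + tᵢ ⇒ x = tᵢ/(1/V₁ − 1/V₂) = 0.03744/(7.5131e-04 − 4.9850e-04) = 148.08 m.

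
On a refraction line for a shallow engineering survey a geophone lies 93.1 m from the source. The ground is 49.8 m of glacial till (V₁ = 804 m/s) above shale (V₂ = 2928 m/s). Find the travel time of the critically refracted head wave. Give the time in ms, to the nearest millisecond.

151 ms

θ_c = arcsin(V₁/V₂) = arcsin(804/2928) = 15.94°, cos θ_c = 0.9616.
Intercept time tᵢ = 2h cos θ_c / V₁ = 2·49.8·0.9616/804 = 0.11912 s.
t = x/V₂ + tᵢ = 93.1/2928 + 0.11912 = 0.15092 s.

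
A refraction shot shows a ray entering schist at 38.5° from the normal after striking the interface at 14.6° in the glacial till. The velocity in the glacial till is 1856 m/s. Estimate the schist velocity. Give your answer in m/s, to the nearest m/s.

Snell's law: sin 14.6°/V₁ = sin 38.5°/V₂.
V₂ = V₁·sin 38.5°/sin 14.6° = 1856 × 2.4696 = 4583.61 m/s.

4584 m/s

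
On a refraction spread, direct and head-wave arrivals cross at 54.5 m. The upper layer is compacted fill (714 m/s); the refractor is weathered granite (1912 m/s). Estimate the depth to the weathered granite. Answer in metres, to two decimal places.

18.41 m

h = (x_cross/2)·√((V₂−V₁)/(V₂+V₁)).
(V₂−V₁)/(V₂+V₁) = (1912−714)/(1912+714) = 0.4562; √ = 0.6754.
h = (54.5/2)·0.6754 = 18.41 m.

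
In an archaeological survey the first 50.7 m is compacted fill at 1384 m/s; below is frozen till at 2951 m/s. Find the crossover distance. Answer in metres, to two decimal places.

168.65 m

θ_c = arcsin(1384/2951) = 27.97°, so cos θ_c = 0.8832 and tᵢ = 2h cos θ_c/V₁ = 0.0647 s.
At crossover x/V₁ = x/V₂ + tᵢ ⇒ x = tᵢ/(1/V₁ − 1/V₂) = 0.06471/(7.2254e-04 − 3.3887e-04) = 168.65 m.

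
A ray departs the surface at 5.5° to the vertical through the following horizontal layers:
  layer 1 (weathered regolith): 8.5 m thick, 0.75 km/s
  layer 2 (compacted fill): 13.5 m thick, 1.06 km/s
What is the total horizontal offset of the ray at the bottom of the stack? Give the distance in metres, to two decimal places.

Ray parameter p = sin 5.5° / 0.75 km/s = 1.2779e-01 s/km.
Layer 1: θ = 5.50°; offset = 8.5·tan 5.50° = 0.8185 m.
Layer 2: sin θ = p·1.06 = 0.1355 → θ = 7.79°; offset = 13.5·tan 7.79° = 1.8458 m.
Σ offsets = 2.6642 m.

2.66 m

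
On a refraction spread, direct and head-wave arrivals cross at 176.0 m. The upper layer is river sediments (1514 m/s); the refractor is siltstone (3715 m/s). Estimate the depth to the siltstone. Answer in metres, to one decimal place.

57.1 m

x_cross = 2h·√((V₂+V₁)/(V₂−V₁)) → h = x_cross / (2·√((V₂+V₁)/(V₂−V₁))).
√((V₂+V₁)/(V₂−V₁)) = √((3715+1514)/(3715−1514)) = 1.5413.
h = 176.0 / (2·1.5413) = 57.09 m.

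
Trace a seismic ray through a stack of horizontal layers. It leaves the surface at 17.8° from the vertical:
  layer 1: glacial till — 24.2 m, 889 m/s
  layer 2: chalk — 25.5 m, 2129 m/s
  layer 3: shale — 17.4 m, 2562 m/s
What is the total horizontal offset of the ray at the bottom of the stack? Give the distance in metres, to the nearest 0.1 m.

Apply Snell's law at each interface; in layer i the horizontal offset is hᵢ·tan θᵢ.
Layer 1: θ = 17.80°; offset = 24.2·tan 17.80° = 7.770 m.
Layer 2: sin θ = 2129·sin 17.8°/889 = 0.7321, θ = 47.06°; offset = 25.5·tan 47.06° = 27.404 m.
Layer 3: sin θ = 2562·sin 17.8°/889 = 0.8810, θ = 61.76°; offset = 17.4·tan 61.76° = 32.398 m.
Total horizontal offset = 67.572 m.

67.6 m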